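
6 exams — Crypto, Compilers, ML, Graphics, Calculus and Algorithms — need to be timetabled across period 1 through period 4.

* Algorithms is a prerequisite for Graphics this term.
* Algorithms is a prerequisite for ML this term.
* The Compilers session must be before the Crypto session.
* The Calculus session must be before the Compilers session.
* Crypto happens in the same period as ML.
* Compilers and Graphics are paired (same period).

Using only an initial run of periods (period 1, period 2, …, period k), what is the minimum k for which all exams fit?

3

The precedence chain requires at least 3 distinct periods.
3 works (last occupied period: period 3): for example Graphics -> period 2, Crypto -> period 3, Calculus -> period 1, ML -> period 3, Algorithms -> period 1, Compilers -> period 2.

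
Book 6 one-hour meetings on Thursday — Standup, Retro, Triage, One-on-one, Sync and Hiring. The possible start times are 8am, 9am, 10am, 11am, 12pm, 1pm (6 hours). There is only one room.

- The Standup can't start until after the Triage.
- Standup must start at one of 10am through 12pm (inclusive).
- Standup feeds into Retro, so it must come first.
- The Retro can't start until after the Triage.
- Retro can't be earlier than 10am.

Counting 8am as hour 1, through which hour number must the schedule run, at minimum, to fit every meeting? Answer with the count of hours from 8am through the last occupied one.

The precedence chain requires at least 3 distinct hours.
With at most 1 per hour and 6 meetings, at least 6 hours are needed.
Propagating the time windows through the other constraints, Retro can't land before 11am — that is hour 4 counting from 8am — so the schedule must run through at least 4 hours.
6 works (last occupied hour: 1pm): for example Standup in 10am; One-on-one in 9am; Hiring in 1pm; Retro in 11am; Sync in 12pm; Triage in 8am.

6 hours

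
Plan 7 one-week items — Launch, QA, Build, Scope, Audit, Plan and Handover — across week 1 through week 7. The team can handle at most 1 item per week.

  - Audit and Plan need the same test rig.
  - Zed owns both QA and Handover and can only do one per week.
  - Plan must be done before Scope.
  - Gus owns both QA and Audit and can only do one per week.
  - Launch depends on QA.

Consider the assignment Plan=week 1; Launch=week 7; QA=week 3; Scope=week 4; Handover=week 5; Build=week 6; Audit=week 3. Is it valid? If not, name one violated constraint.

Invalid. Gus owns both QA and Audit and can only do one per week.

The team can handle at most 1 item per week — violated.
Zed owns both QA and Handover and can only do one per week — holds.
Audit and Plan need the same test rig — holds.
Launch depends on QA — holds.
Gus owns both QA and Audit and can only do one per week — violated.
Plan must be done before Scope — holds.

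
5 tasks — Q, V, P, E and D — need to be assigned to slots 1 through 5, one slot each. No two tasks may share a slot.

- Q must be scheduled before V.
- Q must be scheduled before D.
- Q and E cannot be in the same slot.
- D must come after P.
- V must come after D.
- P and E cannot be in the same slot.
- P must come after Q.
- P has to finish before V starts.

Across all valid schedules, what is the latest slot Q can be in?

Downstream work caps Q at 2.
Q at 2 is achievable: P=3, V=5, E=1, D=4, Q=2.

2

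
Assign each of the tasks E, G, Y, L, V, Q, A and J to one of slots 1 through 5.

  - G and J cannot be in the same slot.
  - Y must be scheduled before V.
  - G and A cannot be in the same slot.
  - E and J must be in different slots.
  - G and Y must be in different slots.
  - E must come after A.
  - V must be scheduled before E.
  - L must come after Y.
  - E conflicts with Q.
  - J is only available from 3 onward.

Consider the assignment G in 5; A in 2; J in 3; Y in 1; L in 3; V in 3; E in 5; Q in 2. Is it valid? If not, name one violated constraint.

Valid

G and A cannot be in the same slot — holds.
J is only available from 3 onward — holds.
E must come after A — holds.
V must be scheduled before E — holds.
E and J must be in different slots — holds.
Y must be scheduled before V — holds.
G and Y must be in different slots — holds.
E conflicts with Q — holds.
G and J cannot be in the same slot — holds.
L must come after Y — holds.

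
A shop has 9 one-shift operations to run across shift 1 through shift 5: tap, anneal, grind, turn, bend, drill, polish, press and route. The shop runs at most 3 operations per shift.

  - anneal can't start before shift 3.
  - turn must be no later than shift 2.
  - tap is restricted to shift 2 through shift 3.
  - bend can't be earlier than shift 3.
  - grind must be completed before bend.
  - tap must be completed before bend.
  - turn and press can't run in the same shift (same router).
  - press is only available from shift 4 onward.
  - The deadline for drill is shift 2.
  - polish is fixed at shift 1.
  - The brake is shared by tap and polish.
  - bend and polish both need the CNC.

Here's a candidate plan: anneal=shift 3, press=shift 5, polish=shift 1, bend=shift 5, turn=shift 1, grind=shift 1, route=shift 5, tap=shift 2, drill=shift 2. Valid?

Valid

turn and press can't run in the same shift (same router) — holds.
The deadline for drill is shift 2 — holds.
tap is restricted to shift 2 through shift 3 — holds.
tap must be completed before bend — holds.
grind must be completed before bend — holds.
bend can't be earlier than shift 3 — holds.
bend and polish both need the CNC — holds.
The shop runs at most 3 operations per shift — holds.
The brake is shared by tap and polish — holds.
anneal can't start before shift 3 — holds.
polish is fixed at shift 1 — holds.
turn must be no later than shift 2 — holds.
press is only available from shift 4 onward — holds.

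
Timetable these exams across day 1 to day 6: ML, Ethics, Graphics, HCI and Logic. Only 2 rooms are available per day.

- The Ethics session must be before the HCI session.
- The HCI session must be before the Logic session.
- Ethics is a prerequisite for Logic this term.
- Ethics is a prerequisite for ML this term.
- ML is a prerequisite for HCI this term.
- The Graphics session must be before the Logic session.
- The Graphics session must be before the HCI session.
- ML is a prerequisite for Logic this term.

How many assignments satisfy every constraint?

48

Splitting on ML: it can be day 2 (16), day 3 (20), day 4 (12). Listing each branch's schedules as (Ethics, Graphics, HCI, Logic) by day number:
ML=day 2: (1,1,3,4) (1,1,3,5) (1,1,3,6) (1,1,4,5) (1,1,4,6) (1,1,5,6) (1,2,3,4) (1,2,3,5) (1,2,3,6) (1,2,4,5) (1,2,4,6) (1,2,5,6) (1,3,4,5) (1,3,4,6) (1,3,5,6) (1,4,5,6) — 16.
ML=day 3: (1,1,4,5) (1,1,4,6) (1,1,5,6) (1,2,4,5) (1,2,4,6) (1,2,5,6) (1,3,4,5) (1,3,4,6) (1,3,5,6) (1,4,5,6) (2,1,4,5) (2,1,4,6) (2,1,5,6) (2,2,4,5) (2,2,4,6) (2,2,5,6) (2,3,4,5) (2,3,4,6) (2,3,5,6) (2,4,5,6) — 20.
ML=day 4: (1,1,5,6) (1,2,5,6) (1,3,5,6) (1,4,5,6) (2,1,5,6) (2,2,5,6) (2,3,5,6) (2,4,5,6) (3,1,5,6) (3,2,5,6) (3,3,5,6) (3,4,5,6) — 12.
Summing: 16 + 20 + 12 = 48.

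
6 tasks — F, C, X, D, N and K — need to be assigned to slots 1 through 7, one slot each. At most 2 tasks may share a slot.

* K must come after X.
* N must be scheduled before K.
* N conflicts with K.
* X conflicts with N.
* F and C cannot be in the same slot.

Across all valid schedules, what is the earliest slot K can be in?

3

Precedence pushes K to at least 2.
K at 3 is achievable: C=2, X=1, K=3, N=2, D=3, F=1.
Nothing earlier works — the conflict and capacity constraints rule out every slot before 3.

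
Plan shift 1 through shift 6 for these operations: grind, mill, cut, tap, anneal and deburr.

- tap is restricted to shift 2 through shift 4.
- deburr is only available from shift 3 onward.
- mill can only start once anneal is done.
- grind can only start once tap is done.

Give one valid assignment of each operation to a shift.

tap -> shift 2, cut -> shift 1, grind -> shift 3, anneal -> shift 1, deburr -> shift 3, mill -> shift 2

Checking: anneal(shift 1) before mill(shift 2); tap(shift 2) before grind(shift 3); tap=shift 2 in [shift 2,shift 4]; deburr=shift 3 in [shift 3,shift 6].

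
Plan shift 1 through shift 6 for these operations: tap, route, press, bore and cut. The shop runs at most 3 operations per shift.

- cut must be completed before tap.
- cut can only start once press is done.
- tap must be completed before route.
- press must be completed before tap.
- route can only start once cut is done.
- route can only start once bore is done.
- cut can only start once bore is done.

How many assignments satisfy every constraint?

Splitting on tap: it can be shift 3 (3), shift 4 (10), shift 5 (14). Listing each branch's schedules as (route, press, bore, cut) by shift number:
tap=shift 3: (4,1,1,2) (5,1,1,2) (6,1,1,2) — 3.
tap=shift 4: (5,1,1,2) (5,1,1,3) (5,1,2,3) (5,2,1,3) (5,2,2,3) (6,1,1,2) (6,1,1,3) (6,1,2,3) (6,2,1,3) (6,2,2,3) — 10.
tap=shift 5: (6,1,1,2) (6,1,1,3) (6,1,1,4) (6,1,2,3) (6,1,2,4) (6,1,3,4) (6,2,1,3) (6,2,1,4) (6,2,2,3) (6,2,2,4) (6,2,3,4) (6,3,1,4) (6,3,2,4) (6,3,3,4) — 14.
Summing: 3 + 10 + 14 = 27.

27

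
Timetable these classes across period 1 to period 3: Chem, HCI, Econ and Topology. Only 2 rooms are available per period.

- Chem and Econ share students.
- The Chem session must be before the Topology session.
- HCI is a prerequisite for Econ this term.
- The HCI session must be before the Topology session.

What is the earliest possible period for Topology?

Precedence pushes Topology to at least period 2.
Topology at period 2 is achievable: HCI=period 1, Econ=period 2, Topology=period 2, Chem=period 1.

period 2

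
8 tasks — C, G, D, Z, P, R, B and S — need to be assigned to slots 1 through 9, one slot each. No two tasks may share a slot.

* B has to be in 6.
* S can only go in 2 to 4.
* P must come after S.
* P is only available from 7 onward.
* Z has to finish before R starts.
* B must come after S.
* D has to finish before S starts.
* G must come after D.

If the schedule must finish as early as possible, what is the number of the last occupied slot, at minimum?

The precedence chain requires at least 3 distinct slots.
With at most 1 per slot and 8 tasks, at least 8 slots are needed.
P can't be placed before 7, so the schedule must run through at least slot 7.
8 works (last occupied slot: 8): for example Z in 4; R in 5; C in 8; S in 2; G in 3; D in 1; B in 6; P in 7.

8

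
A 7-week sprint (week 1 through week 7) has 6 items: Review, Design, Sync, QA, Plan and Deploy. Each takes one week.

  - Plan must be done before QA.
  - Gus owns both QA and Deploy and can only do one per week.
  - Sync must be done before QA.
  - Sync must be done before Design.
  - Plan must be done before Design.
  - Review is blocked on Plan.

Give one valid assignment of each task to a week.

Design -> week 2; Sync -> week 1; Plan -> week 1; Review -> week 2; QA -> week 2; Deploy -> week 1

Checking: Plan(week 1) before Design(week 2); Plan(week 1) before QA(week 2); Plan(week 1) before Review(week 2); Sync(week 1) before Design(week 2); Sync(week 1) before QA(week 2); QA(week 2) != Deploy(week 1).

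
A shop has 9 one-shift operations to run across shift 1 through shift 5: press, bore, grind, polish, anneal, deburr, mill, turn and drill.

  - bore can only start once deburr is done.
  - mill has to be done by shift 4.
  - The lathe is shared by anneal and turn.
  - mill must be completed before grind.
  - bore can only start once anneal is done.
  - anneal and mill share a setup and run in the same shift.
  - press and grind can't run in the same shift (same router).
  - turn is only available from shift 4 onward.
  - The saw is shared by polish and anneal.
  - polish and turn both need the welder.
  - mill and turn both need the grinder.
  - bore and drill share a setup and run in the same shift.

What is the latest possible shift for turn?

shift 5

Turn is available from shift 4.
turn at shift 5 is achievable: press -> shift 1, drill -> shift 2, polish -> shift 2, turn -> shift 5, grind -> shift 2, deburr -> shift 1, mill -> shift 1, anneal -> shift 1, bore -> shift 2.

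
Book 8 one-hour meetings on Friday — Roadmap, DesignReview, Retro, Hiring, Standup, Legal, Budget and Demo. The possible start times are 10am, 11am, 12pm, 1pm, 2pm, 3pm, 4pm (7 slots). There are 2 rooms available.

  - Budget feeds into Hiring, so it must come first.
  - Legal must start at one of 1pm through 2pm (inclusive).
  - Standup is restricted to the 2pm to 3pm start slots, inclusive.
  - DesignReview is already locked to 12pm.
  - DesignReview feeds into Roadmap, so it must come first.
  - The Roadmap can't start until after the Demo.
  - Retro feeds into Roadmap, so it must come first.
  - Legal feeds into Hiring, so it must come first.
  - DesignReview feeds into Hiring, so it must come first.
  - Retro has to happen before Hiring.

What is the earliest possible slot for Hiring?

2pm

Precedence pushes Hiring to at least 2pm.
Hiring at 2pm is achievable: Retro -> 10am; Standup -> 2pm; Demo -> 11am; Legal -> 1pm; Hiring -> 2pm; DesignReview -> 12pm; Budget -> 10am; Roadmap -> 1pm.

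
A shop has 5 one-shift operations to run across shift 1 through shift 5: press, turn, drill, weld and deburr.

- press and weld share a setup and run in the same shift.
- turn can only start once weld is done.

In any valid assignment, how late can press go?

shift 4

Press must be in the same shift as weld, which can't be after shift 4, so press is at most shift 4.
press at shift 4 is achievable: turn in shift 5; deburr in shift 1; drill in shift 1; press in shift 4; weld in shift 4.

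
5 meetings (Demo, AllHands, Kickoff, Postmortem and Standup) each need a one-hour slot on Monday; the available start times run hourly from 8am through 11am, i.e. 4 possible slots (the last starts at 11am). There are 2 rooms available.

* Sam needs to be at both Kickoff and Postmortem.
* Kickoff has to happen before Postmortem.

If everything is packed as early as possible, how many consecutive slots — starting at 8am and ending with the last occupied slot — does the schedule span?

The precedence chain requires at least 2 distinct slots.
With at most 2 per slot and 5 meetings, at least 3 slots are needed.
3 works (last occupied slot: 10am): for example Standup in 10am; AllHands in 9am; Postmortem in 9am; Kickoff in 8am; Demo in 8am.

3 slots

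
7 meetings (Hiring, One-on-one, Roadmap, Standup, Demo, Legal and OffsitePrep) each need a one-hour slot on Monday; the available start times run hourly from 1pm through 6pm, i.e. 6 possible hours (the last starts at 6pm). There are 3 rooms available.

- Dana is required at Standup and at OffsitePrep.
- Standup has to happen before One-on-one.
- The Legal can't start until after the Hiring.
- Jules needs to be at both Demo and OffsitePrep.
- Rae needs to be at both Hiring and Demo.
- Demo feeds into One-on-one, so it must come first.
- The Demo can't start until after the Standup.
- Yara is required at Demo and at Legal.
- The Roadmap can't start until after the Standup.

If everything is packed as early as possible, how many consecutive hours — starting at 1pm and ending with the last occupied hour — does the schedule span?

The precedence chain requires at least 3 distinct hours.
With at most 3 per hour and 7 meetings, at least 3 hours are needed.
3 works (last occupied hour: 3pm): for example Standup=1pm; Hiring=1pm; OffsitePrep=3pm; Demo=2pm; One-on-one=3pm; Legal=3pm; Roadmap=2pm.

3 hours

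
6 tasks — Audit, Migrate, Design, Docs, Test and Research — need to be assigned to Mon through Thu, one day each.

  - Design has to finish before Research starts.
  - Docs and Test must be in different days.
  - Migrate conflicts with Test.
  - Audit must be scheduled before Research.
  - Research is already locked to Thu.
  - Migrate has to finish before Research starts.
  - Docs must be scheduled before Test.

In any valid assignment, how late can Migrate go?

Wed

Downstream work caps Migrate at Wed.
Migrate at Wed is achievable: Migrate -> Wed; Design -> Mon; Audit -> Mon; Test -> Tue; Docs -> Mon; Research -> Thu.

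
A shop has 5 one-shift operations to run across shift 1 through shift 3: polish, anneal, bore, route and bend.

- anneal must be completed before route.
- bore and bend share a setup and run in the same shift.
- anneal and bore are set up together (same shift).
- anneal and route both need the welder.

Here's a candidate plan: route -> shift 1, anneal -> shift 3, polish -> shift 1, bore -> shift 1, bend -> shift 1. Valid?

No — it violates: anneal must be completed before route

anneal must be completed before route — violated.
anneal and bore are set up together (same shift) — violated.
bore and bend share a setup and run in the same shift — holds.
anneal and route both need the welder — holds.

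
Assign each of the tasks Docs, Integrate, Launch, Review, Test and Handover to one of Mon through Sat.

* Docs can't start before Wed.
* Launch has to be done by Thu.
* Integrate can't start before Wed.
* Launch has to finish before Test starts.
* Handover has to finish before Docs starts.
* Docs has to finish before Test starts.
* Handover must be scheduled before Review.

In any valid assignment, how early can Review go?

Tue

Precedence pushes Review to at least Tue.
Review at Tue is achievable: Launch in Mon; Integrate in Wed; Test in Thu; Docs in Wed; Handover in Mon; Review in Tue.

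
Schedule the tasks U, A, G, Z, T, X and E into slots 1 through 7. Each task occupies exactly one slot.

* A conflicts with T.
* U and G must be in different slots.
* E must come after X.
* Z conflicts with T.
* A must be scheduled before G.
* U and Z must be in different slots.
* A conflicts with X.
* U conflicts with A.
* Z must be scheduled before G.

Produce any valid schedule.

X in 2; G in 2; Z in 1; U in 3; A in 1; T in 2; E in 3

Checking: A(1) before G(2); Z(1) before G(2); X(2) before E(3); U(3) != G(2); Z(1) != T(2); U(3) != Z(1); U(3) != A(1); A(1) != T(2); A(1) != X(2).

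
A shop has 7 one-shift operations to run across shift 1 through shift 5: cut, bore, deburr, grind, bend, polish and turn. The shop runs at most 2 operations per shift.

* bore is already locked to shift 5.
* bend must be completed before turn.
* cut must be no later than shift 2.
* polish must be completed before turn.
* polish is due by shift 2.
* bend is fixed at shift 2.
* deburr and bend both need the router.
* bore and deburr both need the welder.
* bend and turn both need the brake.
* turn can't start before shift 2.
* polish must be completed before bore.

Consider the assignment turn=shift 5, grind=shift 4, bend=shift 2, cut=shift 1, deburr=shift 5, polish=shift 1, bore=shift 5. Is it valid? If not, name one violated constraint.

polish is due by shift 2 — holds.
bend is fixed at shift 2 — holds.
bend and turn both need the brake — holds.
cut must be no later than shift 2 — holds.
bend must be completed before turn — holds.
bore is already locked to shift 5 — holds.
polish must be completed before bore — holds.
turn can't start before shift 2 — holds.
deburr and bend both need the router — holds.
polish must be completed before turn — holds.
bore and deburr both need the welder — violated.
The shop runs at most 2 operations per shift — violated.

No. bore and deburr both need the welder is not satisfied.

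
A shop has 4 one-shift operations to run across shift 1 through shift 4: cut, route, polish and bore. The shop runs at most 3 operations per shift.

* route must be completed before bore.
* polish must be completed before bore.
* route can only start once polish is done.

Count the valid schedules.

16

Splitting on cut: it can be shift 1 (4), shift 2 (4), shift 3 (4), shift 4 (4). Listing each branch's schedules as (route, polish, bore) by shift number:
cut=shift 1: (2,1,3) (2,1,4) (3,1,4) (3,2,4) — 4.
cut=shift 2: (2,1,3) (2,1,4) (3,1,4) (3,2,4) — 4.
cut=shift 3: (2,1,3) (2,1,4) (3,1,4) (3,2,4) — 4.
cut=shift 4: (2,1,3) (2,1,4) (3,1,4) (3,2,4) — 4.
Summing: 4 + 4 + 4 + 4 = 16.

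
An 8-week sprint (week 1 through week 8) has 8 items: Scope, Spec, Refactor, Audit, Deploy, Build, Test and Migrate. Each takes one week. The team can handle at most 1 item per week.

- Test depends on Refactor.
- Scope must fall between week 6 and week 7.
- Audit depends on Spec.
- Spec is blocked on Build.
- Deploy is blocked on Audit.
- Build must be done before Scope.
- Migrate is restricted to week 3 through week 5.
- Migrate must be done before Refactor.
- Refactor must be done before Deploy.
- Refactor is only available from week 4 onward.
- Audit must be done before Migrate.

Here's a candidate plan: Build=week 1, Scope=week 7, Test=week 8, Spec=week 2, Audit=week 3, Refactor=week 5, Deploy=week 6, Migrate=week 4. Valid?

Yes

Scope must fall between week 6 and week 7 — holds.
The team can handle at most 1 item per week — holds.
Spec is blocked on Build — holds.
Deploy is blocked on Audit — holds.
Refactor is only available from week 4 onward — holds.
Build must be done before Scope — holds.
Migrate must be done before Refactor — holds.
Migrate is restricted to week 3 through week 5 — holds.
Refactor must be done before Deploy — holds.
Test depends on Refactor — holds.
Audit depends on Spec — holds.
Audit must be done before Migrate — holds.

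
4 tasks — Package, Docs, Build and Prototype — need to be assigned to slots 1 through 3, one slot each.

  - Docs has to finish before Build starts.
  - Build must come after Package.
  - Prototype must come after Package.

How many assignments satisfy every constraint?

8

Splitting on Package: it can be 1 (6), 2 (2). Listing each branch's schedules as (Docs, Build, Prototype):
Package=1: (1,2,2) (1,2,3) (1,3,2) (1,3,3) (2,3,2) (2,3,3) — 6.
Package=2: (1,3,3) (2,3,3) — 2.
Summing: 6 + 2 = 8.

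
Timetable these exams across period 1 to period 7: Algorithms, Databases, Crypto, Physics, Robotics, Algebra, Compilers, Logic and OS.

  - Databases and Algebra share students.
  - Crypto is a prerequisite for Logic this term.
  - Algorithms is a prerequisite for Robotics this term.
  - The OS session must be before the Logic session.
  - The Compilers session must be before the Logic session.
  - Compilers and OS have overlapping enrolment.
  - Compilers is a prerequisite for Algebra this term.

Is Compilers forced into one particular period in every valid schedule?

Compilers can be period 1 (e.g. OS=period 2, Crypto=period 1, Databases=period 1, Algorithms=period 1, Robotics=period 2, Physics=period 1, Compilers=period 1, Algebra=period 2, Logic=period 3) or period 2 (e.g. Robotics=period 2; Algebra=period 3; Databases=period 1; Crypto=period 1; Physics=period 1; OS=period 1; Compilers=period 2; Algorithms=period 1; Logic=period 3).

No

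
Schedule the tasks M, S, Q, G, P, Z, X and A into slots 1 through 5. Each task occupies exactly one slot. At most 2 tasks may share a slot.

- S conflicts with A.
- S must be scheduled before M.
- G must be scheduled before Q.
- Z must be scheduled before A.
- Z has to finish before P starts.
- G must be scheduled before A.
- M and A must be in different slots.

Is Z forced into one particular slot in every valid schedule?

Z can be 1 (e.g. Q=2, X=4, Z=1, M=4, A=2, S=3, P=3, G=1) or 2 (e.g. S -> 1; G -> 1; Z -> 2; X -> 4; P -> 4; Q -> 3; A -> 3; M -> 2).

No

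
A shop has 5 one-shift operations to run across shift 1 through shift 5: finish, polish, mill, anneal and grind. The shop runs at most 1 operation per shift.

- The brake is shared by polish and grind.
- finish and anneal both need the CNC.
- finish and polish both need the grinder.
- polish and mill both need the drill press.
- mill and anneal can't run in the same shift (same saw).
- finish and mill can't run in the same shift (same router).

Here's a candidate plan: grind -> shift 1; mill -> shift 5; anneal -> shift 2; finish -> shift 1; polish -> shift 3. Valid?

mill and anneal can't run in the same shift (same saw) — holds.
finish and anneal both need the CNC — holds.
The brake is shared by polish and grind — holds.
The shop runs at most 1 operation per shift — violated.
finish and polish both need the grinder — holds.
finish and mill can't run in the same shift (same router) — holds.
polish and mill both need the drill press — holds.

No. The shop runs at most 1 operation per shift is not satisfied.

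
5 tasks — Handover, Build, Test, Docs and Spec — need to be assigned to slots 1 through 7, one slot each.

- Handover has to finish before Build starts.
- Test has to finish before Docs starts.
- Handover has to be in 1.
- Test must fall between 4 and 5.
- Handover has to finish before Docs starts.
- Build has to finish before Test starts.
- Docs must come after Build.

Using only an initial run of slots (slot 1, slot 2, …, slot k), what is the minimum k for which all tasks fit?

5

The precedence chain requires at least 4 distinct slots.
Propagating the time windows through the other constraints, Docs can't land before 5, so the schedule must run through at least slot 5.
5 works (last occupied slot: 5): for example Build -> 2; Spec -> 1; Handover -> 1; Test -> 4; Docs -> 5.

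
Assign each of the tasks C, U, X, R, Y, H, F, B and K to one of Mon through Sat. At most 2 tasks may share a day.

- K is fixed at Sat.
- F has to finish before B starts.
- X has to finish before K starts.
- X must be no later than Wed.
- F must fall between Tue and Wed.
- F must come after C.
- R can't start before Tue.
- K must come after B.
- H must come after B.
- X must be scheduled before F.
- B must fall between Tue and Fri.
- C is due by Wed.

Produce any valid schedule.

H in Thu; F in Tue; K in Sat; C in Mon; Y in Thu; X in Mon; U in Wed; B in Wed; R in Tue

Checking: B(Wed) before H(Thu); B(Wed) before K(Sat); F(Tue) before B(Wed); X(Mon) before K(Sat); C(Mon) before F(Tue); X(Mon) before F(Tue); R=Tue in [Tue,Sat]; K=Sat in [Sat,Sat]; F=Tue in [Tue,Wed]; C=Mon in [Mon,Wed]; B=Wed in [Tue,Fri]; X=Mon in [Mon,Wed]; max 2 per day (cap 2).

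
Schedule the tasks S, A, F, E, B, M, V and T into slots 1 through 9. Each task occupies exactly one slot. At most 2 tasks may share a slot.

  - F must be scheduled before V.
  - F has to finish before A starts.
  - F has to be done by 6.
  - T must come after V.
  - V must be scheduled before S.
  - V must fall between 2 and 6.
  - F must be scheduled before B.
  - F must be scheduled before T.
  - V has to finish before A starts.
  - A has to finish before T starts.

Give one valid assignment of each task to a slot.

A in 3, B in 2, V in 2, E in 1, T in 4, M in 4, F in 1, S in 3

Checking: F(1) before V(2); V(2) before A(3); V(2) before S(3); F(1) before T(4); V(2) before T(4); A(3) before T(4); F(1) before A(3); F(1) before B(2); F=1 in [1,6]; V=2 in [2,6]; max 2 per slot (cap 2).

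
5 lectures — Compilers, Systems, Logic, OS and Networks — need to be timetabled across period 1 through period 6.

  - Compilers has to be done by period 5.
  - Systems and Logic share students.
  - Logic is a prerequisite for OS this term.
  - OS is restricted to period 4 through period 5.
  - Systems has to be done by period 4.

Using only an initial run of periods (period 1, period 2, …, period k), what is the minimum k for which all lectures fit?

The precedence chain requires at least 2 distinct periods.
OS can't be placed before period 4, so the schedule must run through at least period 4.
4 works (last occupied period: period 4): for example Networks -> period 1; Compilers -> period 1; OS -> period 4; Systems -> period 2; Logic -> period 1.

4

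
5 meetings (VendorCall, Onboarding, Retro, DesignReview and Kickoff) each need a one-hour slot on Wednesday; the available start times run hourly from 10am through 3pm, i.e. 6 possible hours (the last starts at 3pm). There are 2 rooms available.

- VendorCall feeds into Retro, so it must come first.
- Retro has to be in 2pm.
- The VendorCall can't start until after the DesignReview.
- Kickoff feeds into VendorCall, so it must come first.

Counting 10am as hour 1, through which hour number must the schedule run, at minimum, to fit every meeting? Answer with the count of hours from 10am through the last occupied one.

5

The precedence chain requires at least 3 distinct hours.
With at most 2 per hour and 5 meetings, at least 3 hours are needed.
Retro can't be placed before 2pm — that is hour 5 counting from 10am — so the schedule must run through at least 5 hours.
5 works (last occupied hour: 2pm): for example Kickoff=10am, Retro=2pm, DesignReview=10am, Onboarding=11am, VendorCall=11am.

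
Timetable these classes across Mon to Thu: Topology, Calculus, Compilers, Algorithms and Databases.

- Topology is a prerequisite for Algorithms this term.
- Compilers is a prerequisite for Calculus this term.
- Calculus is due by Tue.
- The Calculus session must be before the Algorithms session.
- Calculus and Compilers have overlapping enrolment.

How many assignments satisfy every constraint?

Splitting on Topology: it can be Mon (8), Tue (8), Wed (4). Listing each branch's schedules as (Calculus, Compilers, Algorithms, Databases):
Topology=Mon: (Tue,Mon,Wed,Mon) (Tue,Mon,Wed,Tue) (Tue,Mon,Wed,Wed) (Tue,Mon,Wed,Thu) (Tue,Mon,Thu,Mon) (Tue,Mon,Thu,Tue) (Tue,Mon,Thu,Wed) (Tue,Mon,Thu,Thu) — 8.
Topology=Tue: (Tue,Mon,Wed,Mon) (Tue,Mon,Wed,Tue) (Tue,Mon,Wed,Wed) (Tue,Mon,Wed,Thu) (Tue,Mon,Thu,Mon) (Tue,Mon,Thu,Tue) (Tue,Mon,Thu,Wed) (Tue,Mon,Thu,Thu) — 8.
Topology=Wed: (Tue,Mon,Thu,Mon) (Tue,Mon,Thu,Tue) (Tue,Mon,Thu,Wed) (Tue,Mon,Thu,Thu) — 4.
Summing: 8 + 8 + 4 = 20.

20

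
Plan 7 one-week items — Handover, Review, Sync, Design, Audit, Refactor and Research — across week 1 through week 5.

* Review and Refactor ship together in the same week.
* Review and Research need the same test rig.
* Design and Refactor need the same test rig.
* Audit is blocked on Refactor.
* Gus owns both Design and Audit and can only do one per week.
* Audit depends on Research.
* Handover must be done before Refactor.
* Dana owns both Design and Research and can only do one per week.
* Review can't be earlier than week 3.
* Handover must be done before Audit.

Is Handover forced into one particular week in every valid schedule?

No

Handover can be week 1 (e.g. Handover in week 1; Sync in week 1; Review in week 3; Refactor in week 3; Research in week 1; Design in week 2; Audit in week 4) or week 2 (e.g. Sync in week 1, Research in week 1, Design in week 2, Handover in week 2, Refactor in week 3, Audit in week 4, Review in week 3).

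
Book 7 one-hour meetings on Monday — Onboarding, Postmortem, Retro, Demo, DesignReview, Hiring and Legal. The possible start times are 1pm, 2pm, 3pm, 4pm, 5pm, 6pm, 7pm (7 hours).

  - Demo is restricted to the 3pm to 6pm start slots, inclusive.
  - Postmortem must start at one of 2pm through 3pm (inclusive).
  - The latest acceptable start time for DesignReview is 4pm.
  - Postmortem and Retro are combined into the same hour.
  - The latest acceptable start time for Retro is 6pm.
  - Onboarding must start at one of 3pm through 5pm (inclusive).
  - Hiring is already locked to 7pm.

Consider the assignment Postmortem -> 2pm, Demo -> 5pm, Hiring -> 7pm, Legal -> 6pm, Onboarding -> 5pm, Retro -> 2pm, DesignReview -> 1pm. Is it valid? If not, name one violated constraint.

The latest acceptable start time for Retro is 6pm — holds.
Demo is restricted to the 3pm to 6pm start slots, inclusive — holds.
Hiring is already locked to 7pm — holds.
Onboarding must start at one of 3pm through 5pm (inclusive) — holds.
Postmortem and Retro are combined into the same hour — holds.
The latest acceptable start time for DesignReview is 4pm — holds.
Postmortem must start at one of 2pm through 3pm (inclusive) — holds.

Valid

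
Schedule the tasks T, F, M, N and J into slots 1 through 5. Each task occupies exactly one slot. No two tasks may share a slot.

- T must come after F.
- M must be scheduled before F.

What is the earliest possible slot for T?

3

Precedence pushes T to at least 3.
T at 3 is achievable: N in 4, M in 1, T in 3, F in 2, J in 5.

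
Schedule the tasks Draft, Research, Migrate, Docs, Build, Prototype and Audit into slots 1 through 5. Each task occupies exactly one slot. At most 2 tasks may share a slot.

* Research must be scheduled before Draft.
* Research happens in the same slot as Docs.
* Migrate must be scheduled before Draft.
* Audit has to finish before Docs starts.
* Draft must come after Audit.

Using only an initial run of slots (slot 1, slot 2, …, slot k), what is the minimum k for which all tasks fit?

4

The precedence chain requires at least 3 distinct slots.
With at most 2 per slot and 7 tasks, at least 4 slots are needed.
4 works (last occupied slot: 4): for example Draft -> 3; Build -> 3; Prototype -> 4; Research -> 2; Migrate -> 1; Docs -> 2; Audit -> 1.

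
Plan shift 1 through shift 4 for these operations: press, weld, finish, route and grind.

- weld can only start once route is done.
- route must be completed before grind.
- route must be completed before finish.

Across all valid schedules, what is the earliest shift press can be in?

press at shift 1 is achievable: finish in shift 2, grind in shift 2, weld in shift 2, press in shift 1, route in shift 1.

shift 1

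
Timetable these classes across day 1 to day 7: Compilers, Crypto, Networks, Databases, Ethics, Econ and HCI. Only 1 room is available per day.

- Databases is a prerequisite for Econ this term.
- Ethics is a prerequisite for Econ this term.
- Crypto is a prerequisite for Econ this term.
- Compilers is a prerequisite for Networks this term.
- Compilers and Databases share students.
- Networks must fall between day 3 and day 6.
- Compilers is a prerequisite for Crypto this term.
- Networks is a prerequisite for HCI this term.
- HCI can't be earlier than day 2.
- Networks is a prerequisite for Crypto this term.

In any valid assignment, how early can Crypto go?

Precedence pushes Crypto to at least day 4; downstream work caps Crypto at day 6.
Crypto at day 4 is achievable: Networks -> day 3, Crypto -> day 4, Ethics -> day 6, HCI -> day 5, Databases -> day 2, Econ -> day 7, Compilers -> day 1.

day 4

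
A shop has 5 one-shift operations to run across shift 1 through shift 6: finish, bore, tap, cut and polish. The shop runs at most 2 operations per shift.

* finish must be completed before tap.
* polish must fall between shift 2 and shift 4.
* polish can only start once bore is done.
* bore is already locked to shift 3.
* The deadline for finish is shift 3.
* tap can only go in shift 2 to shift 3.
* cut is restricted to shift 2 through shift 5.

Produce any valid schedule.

cut in shift 2; finish in shift 1; bore in shift 3; tap in shift 2; polish in shift 4

Checking: bore(shift 3) before polish(shift 4); finish(shift 1) before tap(shift 2); polish=shift 4 in [shift 2,shift 4]; bore=shift 3 in [shift 3,shift 3]; tap=shift 2 in [shift 2,shift 3]; cut=shift 2 in [shift 2,shift 5]; finish=shift 1 in [shift 1,shift 3]; max 2 per shift (cap 2).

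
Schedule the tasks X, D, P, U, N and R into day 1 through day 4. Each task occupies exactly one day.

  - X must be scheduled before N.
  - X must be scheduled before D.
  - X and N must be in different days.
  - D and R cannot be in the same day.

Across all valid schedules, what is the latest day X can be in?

day 3

Downstream work caps X at day 3.
X at day 3 is achievable: D -> day 4, U -> day 1, X -> day 3, P -> day 1, N -> day 4, R -> day 1.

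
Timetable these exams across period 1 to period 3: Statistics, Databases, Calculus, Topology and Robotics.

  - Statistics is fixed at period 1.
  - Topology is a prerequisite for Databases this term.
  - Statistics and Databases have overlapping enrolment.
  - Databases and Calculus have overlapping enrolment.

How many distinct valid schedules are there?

18

Splitting on Databases: it can be period 2 (6), period 3 (12). Listing each branch's schedules as (Statistics, Calculus, Topology, Robotics) by period number:
Databases=period 2: (1,1,1,1) (1,1,1,2) (1,1,1,3) (1,3,1,1) (1,3,1,2) (1,3,1,3) — 6.
Databases=period 3: (1,1,1,1) (1,1,1,2) (1,1,1,3) (1,1,2,1) (1,1,2,2) (1,1,2,3) (1,2,1,1) (1,2,1,2) (1,2,1,3) (1,2,2,1) (1,2,2,2) (1,2,2,3) — 12.
Summing: 6 + 12 = 18.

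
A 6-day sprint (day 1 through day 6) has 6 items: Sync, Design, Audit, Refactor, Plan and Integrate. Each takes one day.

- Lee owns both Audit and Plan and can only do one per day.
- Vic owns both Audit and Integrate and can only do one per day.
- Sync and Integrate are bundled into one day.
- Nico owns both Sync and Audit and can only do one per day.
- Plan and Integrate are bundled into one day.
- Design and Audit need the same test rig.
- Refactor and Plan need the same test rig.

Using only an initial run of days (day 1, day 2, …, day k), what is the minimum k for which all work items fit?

Could 1 day be enough, i.e. nothing placed later than day 1? No: Integrate can't share with Audit (day 1) → nothing is left.
So 1 day is not enough.
2 works (last occupied day: day 2): for example Audit -> day 2; Sync -> day 1; Refactor -> day 2; Integrate -> day 1; Design -> day 1; Plan -> day 1.

2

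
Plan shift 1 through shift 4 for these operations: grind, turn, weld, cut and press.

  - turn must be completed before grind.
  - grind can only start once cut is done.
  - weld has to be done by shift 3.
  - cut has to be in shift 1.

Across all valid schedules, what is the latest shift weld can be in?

Weld's own window allows nothing later than shift 3.
weld at shift 3 is achievable: cut in shift 1; press in shift 1; grind in shift 2; turn in shift 1; weld in shift 3.

shift 3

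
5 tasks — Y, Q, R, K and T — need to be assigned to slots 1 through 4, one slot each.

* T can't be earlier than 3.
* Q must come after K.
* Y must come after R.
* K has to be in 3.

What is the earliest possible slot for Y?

2

Precedence pushes Y to at least 2.
Y at 2 is achievable: R=1; K=3; Y=2; T=3; Q=4.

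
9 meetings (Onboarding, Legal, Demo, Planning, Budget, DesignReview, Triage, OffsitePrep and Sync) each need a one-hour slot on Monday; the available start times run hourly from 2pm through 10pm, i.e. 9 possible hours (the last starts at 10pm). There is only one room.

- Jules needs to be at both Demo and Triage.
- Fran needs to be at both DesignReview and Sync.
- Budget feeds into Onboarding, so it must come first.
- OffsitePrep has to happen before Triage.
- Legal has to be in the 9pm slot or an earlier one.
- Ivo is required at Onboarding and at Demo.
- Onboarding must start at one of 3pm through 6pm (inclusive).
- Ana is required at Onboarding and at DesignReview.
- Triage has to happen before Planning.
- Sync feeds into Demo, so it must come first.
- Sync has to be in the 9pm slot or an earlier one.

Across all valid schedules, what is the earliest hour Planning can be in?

4pm

Precedence pushes Planning to at least 4pm.
Planning at 4pm is achievable: Planning -> 4pm, DesignReview -> 10pm, Triage -> 3pm, OffsitePrep -> 2pm, Sync -> 7pm, Onboarding -> 6pm, Budget -> 5pm, Demo -> 9pm, Legal -> 8pm.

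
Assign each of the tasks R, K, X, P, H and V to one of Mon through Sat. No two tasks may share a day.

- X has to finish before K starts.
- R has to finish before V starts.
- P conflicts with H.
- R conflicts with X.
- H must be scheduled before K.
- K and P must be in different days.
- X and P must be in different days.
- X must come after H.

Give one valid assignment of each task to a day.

V in Fri; K in Wed; P in Sat; X in Tue; H in Mon; R in Thu

Checking: R(Thu) before V(Fri); X(Tue) before K(Wed); H(Mon) before K(Wed); H(Mon) before X(Tue); K(Wed) != P(Sat); X(Tue) != P(Sat); P(Sat) != H(Mon); R(Thu) != X(Tue); max 1 per day (cap 1).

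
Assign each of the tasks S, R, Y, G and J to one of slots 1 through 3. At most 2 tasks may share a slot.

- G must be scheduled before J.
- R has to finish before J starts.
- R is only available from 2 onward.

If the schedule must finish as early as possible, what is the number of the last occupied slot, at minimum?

3

The precedence chain requires at least 2 distinct slots.
With at most 2 per slot and 5 tasks, at least 3 slots are needed.
Propagating the time windows through the other constraints, J can't land before 3, so the schedule must run through at least slot 3.
3 works (last occupied slot: 3): for example R=2, J=3, G=1, S=1, Y=2.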